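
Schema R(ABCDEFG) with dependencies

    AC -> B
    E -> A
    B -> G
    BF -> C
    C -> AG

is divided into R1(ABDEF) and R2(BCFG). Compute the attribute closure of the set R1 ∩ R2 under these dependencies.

ABCFG

R1 ∩ R2 = {BF}.
B → G applies, adding G
BF → C applies, adding C
C → AG applies, adding A
Closure: {ABCFG}.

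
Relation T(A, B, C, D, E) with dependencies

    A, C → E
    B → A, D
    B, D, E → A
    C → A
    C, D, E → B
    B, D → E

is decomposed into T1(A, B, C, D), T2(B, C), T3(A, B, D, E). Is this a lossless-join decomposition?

Chase test. Columns are A, B, C, D, E; row i has aⱼ where attribute j ∈ Ti, else bᵢⱼ.
Initial tableau (one row per fragment):
  row 1: a1 a2 a3 a4 b15
  row 2: b21 a2 a3 b24 b25
  row 3: a1 a2 b33 a4 a5
Rows 1 and 2 agree on B; apply B→A, D and equate their A, D entries.
Rows 1 and 2 agree on B, D; apply B, D→E and equate their E entries.
Rows 1 and 3 agree on B, D; apply B, D→E and equate their E entries.
Row 1 is now all distinguished symbols — the join is lossless.

Yes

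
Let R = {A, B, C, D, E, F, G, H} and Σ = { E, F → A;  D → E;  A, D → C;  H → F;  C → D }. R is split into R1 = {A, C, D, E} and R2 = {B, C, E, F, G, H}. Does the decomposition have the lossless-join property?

Common attributes: R1 ∩ R2 = {C, E}.
Closure of {C, E}: C → D applies, adding D. So (C, E)⁺ = {C, D, E}.
The closure contains neither all of R1 = {A, C, D, E} nor all of R2 = {B, C, E, F, G, H}, so the common attributes are not a superkey of either fragment. The join is lossy.

No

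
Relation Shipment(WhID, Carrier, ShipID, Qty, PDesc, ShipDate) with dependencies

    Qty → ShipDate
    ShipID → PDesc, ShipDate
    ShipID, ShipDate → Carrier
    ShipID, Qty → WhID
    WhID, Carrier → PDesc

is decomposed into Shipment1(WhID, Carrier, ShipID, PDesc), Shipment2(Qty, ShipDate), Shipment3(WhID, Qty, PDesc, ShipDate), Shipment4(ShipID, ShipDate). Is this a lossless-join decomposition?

No

Chase test. Columns are WhID, Carrier, ShipID, Qty, PDesc, ShipDate; row i has aⱼ where attribute j ∈ Shipmenti, else bᵢⱼ.
Initial tableau (one row per fragment):
  row 1: a1 a2 a3 b14 a5 b16
  row 2: b21 b22 b23 a4 b25 a6
  row 3: a1 b32 b33 a4 a5 a6
  row 4: b41 b42 a3 b44 b45 a6
Rows 1 and 4 agree on ShipID; apply ShipID→PDesc, ShipDate and equate their PDesc, ShipDate entries.
Rows 1 and 4 agree on ShipID, ShipDate; apply ShipID, ShipDate→Carrier and equate their Carrier entries.
No row becomes fully distinguished — the join is lossy.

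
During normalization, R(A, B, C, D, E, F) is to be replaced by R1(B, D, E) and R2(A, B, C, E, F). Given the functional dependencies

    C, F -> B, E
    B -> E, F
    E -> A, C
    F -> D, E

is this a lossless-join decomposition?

Common attributes: R1 ∩ R2 = {B, E}.
Closure of {B, E}: B → E, F applies, adding F; E → A, C applies, adding A, C; F → D, E applies, adding D. So (B, E)⁺ = {A, B, C, D, E, F}.
This closure contains every attribute of R1, so R1 ∩ R2 → R1. The join is lossless.

Yes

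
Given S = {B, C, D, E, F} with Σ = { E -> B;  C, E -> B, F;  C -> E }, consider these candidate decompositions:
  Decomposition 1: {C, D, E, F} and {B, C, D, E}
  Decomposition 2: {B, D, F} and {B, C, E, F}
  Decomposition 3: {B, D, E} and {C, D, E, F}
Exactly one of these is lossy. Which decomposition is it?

Decomposition 1: common = {C, D, E}, closure = {B, C, D, E, F} → lossless.
Decomposition 2: common = {B, F}, closure = {B, F} → lossy.
Decomposition 3: common = {D, E}, closure = {B, D, E} → lossless.

Decomposition 2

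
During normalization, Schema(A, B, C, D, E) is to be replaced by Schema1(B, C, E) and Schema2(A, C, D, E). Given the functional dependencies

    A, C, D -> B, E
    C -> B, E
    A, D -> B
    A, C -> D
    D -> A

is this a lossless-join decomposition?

Yes

Common attributes: Schema1 ∩ Schema2 = {C, E}.
Closure of {C, E}: C → B, E applies, adding B. So (C, E)⁺ = {B, C, E}.
This closure contains every attribute of Schema1, so Schema1 ∩ Schema2 → Schema1. The join is lossless.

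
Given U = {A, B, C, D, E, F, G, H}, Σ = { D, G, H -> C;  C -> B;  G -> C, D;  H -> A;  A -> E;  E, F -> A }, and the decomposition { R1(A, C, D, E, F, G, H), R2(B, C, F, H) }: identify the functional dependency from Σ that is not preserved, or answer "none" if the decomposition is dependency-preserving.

D, G, H → C lies within R1.
C → B lies within R2.
G → C, D lies within R1.
H → A lies within R1.
A → E lies within R1.
E, F → A lies within R1.
Every dependency is enforceable on the fragments, so the decomposition is dependency-preserving.

none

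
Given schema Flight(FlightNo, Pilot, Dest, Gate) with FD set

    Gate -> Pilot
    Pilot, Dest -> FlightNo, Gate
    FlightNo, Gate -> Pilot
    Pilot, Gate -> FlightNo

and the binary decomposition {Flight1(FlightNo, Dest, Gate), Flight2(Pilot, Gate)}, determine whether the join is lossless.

Common attributes: Flight1 ∩ Flight2 = {Gate}.
Closure of {Gate}: Gate → Pilot applies, adding Pilot; Pilot, Gate → FlightNo applies, adding FlightNo. So (Gate)⁺ = {FlightNo, Pilot, Gate}.
This closure contains every attribute of Flight2, so Flight1 ∩ Flight2 → Flight2. The join is lossless.

Yes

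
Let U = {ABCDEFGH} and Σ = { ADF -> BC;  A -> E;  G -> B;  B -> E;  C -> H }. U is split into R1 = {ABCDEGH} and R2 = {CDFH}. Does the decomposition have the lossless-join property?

Common attributes: R1 ∩ R2 = {CDH}.
No dependency enlarges {CDH}, so (CDH)⁺ = {CDH}.
The closure contains neither all of R1 = {ABCDEGH} nor all of R2 = {CDFH}, so the common attributes are not a superkey of either fragment. The join is lossy.

No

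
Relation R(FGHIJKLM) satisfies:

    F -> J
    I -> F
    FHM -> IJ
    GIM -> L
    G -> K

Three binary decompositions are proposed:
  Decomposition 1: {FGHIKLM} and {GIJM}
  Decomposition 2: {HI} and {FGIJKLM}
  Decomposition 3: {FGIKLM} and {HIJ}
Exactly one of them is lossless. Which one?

Decomposition 1: common = {GIM}, closure = {FGIJKLM} → lossless.
Decomposition 2: common = {I}, closure = {FIJ} → lossy.
Decomposition 3: common = {I}, closure = {FIJ} → lossy.

Decomposition 1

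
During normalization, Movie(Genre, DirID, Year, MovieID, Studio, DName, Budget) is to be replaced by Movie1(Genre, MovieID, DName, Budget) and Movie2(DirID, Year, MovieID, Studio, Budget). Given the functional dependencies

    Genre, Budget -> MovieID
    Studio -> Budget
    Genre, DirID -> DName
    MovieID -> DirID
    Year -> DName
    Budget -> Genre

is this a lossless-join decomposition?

Yes

Common attributes: Movie1 ∩ Movie2 = {MovieID, Budget}.
Closure of {MovieID, Budget}: MovieID → DirID applies, adding DirID; Budget → Genre applies, adding Genre; Genre, DirID → DName applies, adding DName. So (MovieID, Budget)⁺ = {Genre, DirID, MovieID, DName, Budget}.
This closure contains every attribute of Movie1, so Movie1 ∩ Movie2 → Movie1. The join is lossless.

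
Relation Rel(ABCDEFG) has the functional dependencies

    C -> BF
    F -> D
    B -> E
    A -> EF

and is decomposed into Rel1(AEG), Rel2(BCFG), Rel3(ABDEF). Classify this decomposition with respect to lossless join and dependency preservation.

lossy but dependency-preserving

Lossless test (chase): Rows 2 and 3 agree on F; apply F→D and equate their D entries. Rows 2 and 3 agree on B; apply B→E and equate their E entries. Rows 1 and 3 agree on A; apply A→EF and equate their EF entries. Rows 1 and 2 agree on F; apply F→D and equate their D entries. No row becomes fully distinguished — the join is lossy.
Dependency preservation: every FD's attributes lie within a single fragment, so each can be enforced locally — preserved.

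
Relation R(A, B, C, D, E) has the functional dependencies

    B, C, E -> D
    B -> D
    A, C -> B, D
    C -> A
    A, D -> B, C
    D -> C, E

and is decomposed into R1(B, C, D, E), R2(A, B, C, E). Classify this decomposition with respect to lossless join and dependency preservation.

lossless and dependency-preserving

Lossless test: (B, C, E)⁺ = {A, B, C, D, E}, which contains all of one fragment — lossless.
Dependency preservation: A, C → B, D; A, D → B, C are not contained in any single fragment, but the restricted closure of each left-hand side across the fragments still reaches the right-hand side; the remaining FDs each lie inside some fragment. All dependencies are preserved.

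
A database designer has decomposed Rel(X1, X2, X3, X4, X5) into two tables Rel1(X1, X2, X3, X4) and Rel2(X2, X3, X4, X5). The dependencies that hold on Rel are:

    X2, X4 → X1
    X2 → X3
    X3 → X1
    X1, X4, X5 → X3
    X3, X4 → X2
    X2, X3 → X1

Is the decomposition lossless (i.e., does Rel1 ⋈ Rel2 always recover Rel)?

Common attributes: Rel1 ∩ Rel2 = {X2, X3, X4}.
Closure of {X2, X3, X4}: X2, X4 → X1 applies, adding X1. So (X2, X3, X4)⁺ = {X1, X2, X3, X4}.
This closure contains every attribute of Rel1, so Rel1 ∩ Rel2 → Rel1. The join is lossless.

Yes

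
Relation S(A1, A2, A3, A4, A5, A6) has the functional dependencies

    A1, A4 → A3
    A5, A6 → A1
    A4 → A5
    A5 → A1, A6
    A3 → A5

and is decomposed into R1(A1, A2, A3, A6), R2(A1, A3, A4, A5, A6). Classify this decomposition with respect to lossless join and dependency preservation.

lossy but dependency-preserving

Lossless test: (A1, A3, A6)⁺ = {A1, A3, A5, A6}, which is a superkey of neither fragment — lossy.
Dependency preservation: every FD's attributes lie within a single fragment, so each can be enforced locally — preserved.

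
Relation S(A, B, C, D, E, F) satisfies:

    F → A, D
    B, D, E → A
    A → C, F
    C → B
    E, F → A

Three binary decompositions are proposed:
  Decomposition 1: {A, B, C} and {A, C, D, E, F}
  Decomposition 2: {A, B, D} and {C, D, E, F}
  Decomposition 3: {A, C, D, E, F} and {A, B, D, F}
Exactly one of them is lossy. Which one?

Decomposition 1: common = {A, C}, closure = {A, B, C, D, F} → lossless.
Decomposition 2: common = {D}, closure = {D} → lossy.
Decomposition 3: common = {A, D, F}, closure = {A, B, C, D, F} → lossless.

Decomposition 2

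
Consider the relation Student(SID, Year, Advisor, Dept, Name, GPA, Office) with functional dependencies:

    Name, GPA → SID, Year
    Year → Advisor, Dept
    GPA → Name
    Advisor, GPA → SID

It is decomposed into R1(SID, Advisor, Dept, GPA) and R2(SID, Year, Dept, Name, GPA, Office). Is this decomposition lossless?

Yes

Common attributes: R1 ∩ R2 = {SID, Dept, GPA}.
Closure of {SID, Dept, GPA}: GPA → Name applies, adding Name; Name, GPA → SID, Year applies, adding Year; Year → Advisor, Dept applies, adding Advisor. So (SID, Dept, GPA)⁺ = {SID, Year, Advisor, Dept, Name, GPA}.
This closure contains every attribute of R1, so R1 ∩ R2 → R1. The join is lossless.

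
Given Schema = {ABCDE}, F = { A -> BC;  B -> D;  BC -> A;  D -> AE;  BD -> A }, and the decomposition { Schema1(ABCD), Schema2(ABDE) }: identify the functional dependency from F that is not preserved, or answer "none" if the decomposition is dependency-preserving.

A → BC lies within Schema1.
B → D lies within Schema1.
BC → A lies within Schema1.
D → AE lies within Schema2.
BD → A lies within Schema1.
Every dependency is enforceable on the fragments, so the decomposition is dependency-preserving.

none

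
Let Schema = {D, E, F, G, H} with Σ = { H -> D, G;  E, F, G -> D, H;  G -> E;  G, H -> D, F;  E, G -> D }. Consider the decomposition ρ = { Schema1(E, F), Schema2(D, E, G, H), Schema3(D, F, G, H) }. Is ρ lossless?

Chase test. Columns are D, E, F, G, H; row i has aⱼ where attribute j ∈ Schemai, else bᵢⱼ.
Initial tableau (one row per fragment):
  row 1: b11 a2 a3 b14 b15
  row 2: a1 a2 b23 a4 a5
  row 3: a1 b32 a3 a4 a5
Rows 2 and 3 agree on G; apply G→E and equate their E entries.
Rows 2 and 3 agree on G, H; apply G, H→D, F and equate their D, F entries.
Row 2 is now all distinguished symbols — the join is lossless.

Yes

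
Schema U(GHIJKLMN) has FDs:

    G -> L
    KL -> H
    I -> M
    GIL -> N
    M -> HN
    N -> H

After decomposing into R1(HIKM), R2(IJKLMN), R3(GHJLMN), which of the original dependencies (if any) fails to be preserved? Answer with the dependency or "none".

Check KL → H: no single fragment contains all of {HKL}, and the restricted closure of {KL} across the fragments never reaches {H}.
G → L is preserved.
I → M is preserved.
GIL → N is preserved.
M → HN is preserved.
N → H is preserved.

KL -> H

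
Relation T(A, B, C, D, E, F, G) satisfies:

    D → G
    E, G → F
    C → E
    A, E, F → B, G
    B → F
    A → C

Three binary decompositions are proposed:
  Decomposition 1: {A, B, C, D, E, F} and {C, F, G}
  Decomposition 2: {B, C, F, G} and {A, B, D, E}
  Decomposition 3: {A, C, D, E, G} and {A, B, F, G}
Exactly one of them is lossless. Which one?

Decomposition 1: common = {C, F}, closure = {C, E, F} → lossy.
Decomposition 2: common = {B}, closure = {B, F} → lossy.
Decomposition 3: common = {A, G}, closure = {A, B, C, E, F, G} → lossless.

Decomposition 3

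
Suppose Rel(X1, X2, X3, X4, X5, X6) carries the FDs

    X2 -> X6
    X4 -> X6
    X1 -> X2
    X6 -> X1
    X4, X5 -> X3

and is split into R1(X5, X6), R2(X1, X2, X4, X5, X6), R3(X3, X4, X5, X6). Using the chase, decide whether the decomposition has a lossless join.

Chase test. Columns are X1, X2, X3, X4, X5, X6; row i has aⱼ where attribute j ∈ Ri, else bᵢⱼ.
Initial tableau (one row per fragment):
  row 1: b11 b12 b13 b14 a5 a6
  row 2: a1 a2 b23 a4 a5 a6
  row 3: b31 b32 a3 a4 a5 a6
Rows 1 and 2 agree on X6; apply X6→X1 and equate their X1 entries.
Rows 1 and 3 agree on X6; apply X6→X1 and equate their X1 entries.
Rows 2 and 3 agree on X4, X5; apply X4, X5→X3 and equate their X3 entries.
Rows 1 and 2 agree on X1; apply X1→X2 and equate their X2 entries.
Rows 1 and 3 agree on X1; apply X1→X2 and equate their X2 entries.
Row 2 is now all distinguished symbols — the join is lossless.

Yes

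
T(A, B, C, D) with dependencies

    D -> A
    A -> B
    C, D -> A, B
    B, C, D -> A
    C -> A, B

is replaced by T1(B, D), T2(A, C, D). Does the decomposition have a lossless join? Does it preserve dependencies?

Lossless test: (D)⁺ = {A, B, D}, which contains all of one fragment — lossless.
Dependency preservation: the restricted closure of {A} across the fragments never reaches {B}, so A → B cannot be enforced without a join — not preserved.

lossless but not dependency-preserving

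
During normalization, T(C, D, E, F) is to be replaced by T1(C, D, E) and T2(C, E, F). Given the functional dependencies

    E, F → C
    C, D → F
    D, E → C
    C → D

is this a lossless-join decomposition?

Common attributes: T1 ∩ T2 = {C, E}.
Closure of {C, E}: C → D applies, adding D; C, D → F applies, adding F. So (C, E)⁺ = {C, D, E, F}.
This closure contains every attribute of T1, so T1 ∩ T2 → T1. The join is lossless.

Yes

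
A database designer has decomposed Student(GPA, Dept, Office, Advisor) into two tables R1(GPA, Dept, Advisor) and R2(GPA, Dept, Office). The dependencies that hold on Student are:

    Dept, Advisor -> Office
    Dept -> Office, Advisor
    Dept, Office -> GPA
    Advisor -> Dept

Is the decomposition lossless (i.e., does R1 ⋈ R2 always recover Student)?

Common attributes: R1 ∩ R2 = {GPA, Dept}.
Closure of {GPA, Dept}: Dept → Office, Advisor applies, adding Office, Advisor. So (GPA, Dept)⁺ = {GPA, Dept, Office, Advisor}.
This closure contains every attribute of R1, so R1 ∩ R2 → R1. The join is lossless.

Yes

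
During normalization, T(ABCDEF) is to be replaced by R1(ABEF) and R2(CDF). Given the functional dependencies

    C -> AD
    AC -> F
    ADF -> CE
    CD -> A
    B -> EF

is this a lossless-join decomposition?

Common attributes: R1 ∩ R2 = {F}.
No dependency enlarges {F}, so (F)⁺ = {F}.
The closure contains neither all of R1 = {ABEF} nor all of R2 = {CDF}, so the common attributes are not a superkey of either fragment. The join is lossy.

No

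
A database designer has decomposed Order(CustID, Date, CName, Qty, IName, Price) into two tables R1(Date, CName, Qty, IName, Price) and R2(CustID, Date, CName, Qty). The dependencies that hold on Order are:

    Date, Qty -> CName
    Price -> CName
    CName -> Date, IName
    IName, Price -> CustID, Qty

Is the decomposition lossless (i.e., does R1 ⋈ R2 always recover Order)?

No

Common attributes: R1 ∩ R2 = {Date, CName, Qty}.
Closure of {Date, CName, Qty}: CName → Date, IName applies, adding IName. So (Date, CName, Qty)⁺ = {Date, CName, Qty, IName}.
The closure contains neither all of R1 = {Date, CName, Qty, IName, Price} nor all of R2 = {CustID, Date, CName, Qty}, so the common attributes are not a superkey of either fragment. The join is lossy.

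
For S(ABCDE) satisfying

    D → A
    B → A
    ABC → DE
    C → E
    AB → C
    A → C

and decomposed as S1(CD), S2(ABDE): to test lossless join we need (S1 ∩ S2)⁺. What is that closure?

ACDE

S1 ∩ S2 = {D}.
D → A applies, adding A
A → C applies, adding C
C → E applies, adding E
Closure: {ACDE}.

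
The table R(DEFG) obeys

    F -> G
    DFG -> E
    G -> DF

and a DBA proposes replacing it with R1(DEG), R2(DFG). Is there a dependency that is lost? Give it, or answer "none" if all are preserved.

F → G lies within R2.
DFG → E: restricted closure across fragments reaches E.
G → DF lies within R2.
Every dependency is enforceable on the fragments, so the decomposition is dependency-preserving.

none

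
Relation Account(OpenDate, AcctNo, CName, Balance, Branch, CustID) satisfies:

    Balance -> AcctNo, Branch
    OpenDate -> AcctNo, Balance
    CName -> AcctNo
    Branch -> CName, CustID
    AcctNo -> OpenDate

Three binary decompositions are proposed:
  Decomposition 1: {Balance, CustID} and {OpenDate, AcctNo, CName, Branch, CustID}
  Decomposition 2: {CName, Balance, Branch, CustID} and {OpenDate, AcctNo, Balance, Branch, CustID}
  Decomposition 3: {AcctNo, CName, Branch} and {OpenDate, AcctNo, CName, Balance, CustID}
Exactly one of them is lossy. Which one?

Decomposition 1: common = {CustID}, closure = {CustID} → lossy.
Decomposition 2: common = {Balance, Branch, CustID}, closure = {OpenDate, AcctNo, CName, Balance, Branch, CustID} → lossless.
Decomposition 3: common = {AcctNo, CName}, closure = {OpenDate, AcctNo, CName, Balance, Branch, CustID} → lossless.

Decomposition 1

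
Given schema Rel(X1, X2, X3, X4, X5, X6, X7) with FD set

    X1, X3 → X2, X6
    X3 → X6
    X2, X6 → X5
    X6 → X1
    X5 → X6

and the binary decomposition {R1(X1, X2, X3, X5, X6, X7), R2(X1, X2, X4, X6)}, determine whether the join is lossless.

No

Common attributes: R1 ∩ R2 = {X1, X2, X6}.
Closure of {X1, X2, X6}: X2, X6 → X5 applies, adding X5. So (X1, X2, X6)⁺ = {X1, X2, X5, X6}.
The closure contains neither all of R1 = {X1, X2, X3, X5, X6, X7} nor all of R2 = {X1, X2, X4, X6}, so the common attributes are not a superkey of either fragment. The join is lossy.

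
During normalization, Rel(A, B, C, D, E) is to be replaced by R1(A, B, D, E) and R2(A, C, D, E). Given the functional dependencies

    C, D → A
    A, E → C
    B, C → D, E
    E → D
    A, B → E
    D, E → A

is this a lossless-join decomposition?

Common attributes: R1 ∩ R2 = {A, D, E}.
Closure of {A, D, E}: A, E → C applies, adding C. So (A, D, E)⁺ = {A, C, D, E}.
This closure contains every attribute of R2, so R1 ∩ R2 → R2. The join is lossless.

Yes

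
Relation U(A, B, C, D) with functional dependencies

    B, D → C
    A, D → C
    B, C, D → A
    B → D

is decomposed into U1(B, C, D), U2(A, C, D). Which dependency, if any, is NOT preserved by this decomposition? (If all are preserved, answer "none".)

Check B, C, D → A: no single fragment contains all of {A, B, C, D}, and the restricted closure of {B, C, D} across the fragments never reaches {A}.
B, D → C is preserved.
A, D → C is preserved.
B → D is preserved.

B, C, D → A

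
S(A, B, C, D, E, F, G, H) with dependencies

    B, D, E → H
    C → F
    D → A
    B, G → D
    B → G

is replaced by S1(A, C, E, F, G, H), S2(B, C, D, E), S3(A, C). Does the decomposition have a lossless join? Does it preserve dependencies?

lossy and not dependency-preserving

Lossless test (chase): Rows 1 and 2 agree on C; apply C→F and equate their F entries. Rows 1 and 3 agree on C; apply C→F and equate their F entries. No row becomes fully distinguished — the join is lossy.
Dependency preservation: the restricted closure of {B, D, E} across the fragments never reaches {H}, so B, D, E → H cannot be enforced without a join — not preserved.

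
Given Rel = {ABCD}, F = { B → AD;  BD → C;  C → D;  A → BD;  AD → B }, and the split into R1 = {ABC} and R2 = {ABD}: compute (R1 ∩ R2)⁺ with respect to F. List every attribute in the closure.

R1 ∩ R2 = {AB}.
B → AD applies, adding D
BD → C applies, adding C
Closure: {ABCD}.

ABCD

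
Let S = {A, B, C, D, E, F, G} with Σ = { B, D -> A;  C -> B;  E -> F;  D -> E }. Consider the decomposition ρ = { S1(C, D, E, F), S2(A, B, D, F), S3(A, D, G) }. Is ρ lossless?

Chase test. Columns are A, B, C, D, E, F, G; row i has aⱼ where attribute j ∈ Si, else bᵢⱼ.
Initial tableau (one row per fragment):
  row 1: b11 b12 a3 a4 a5 a6 b17
  row 2: a1 a2 b23 a4 b25 a6 b27
  row 3: a1 b32 b33 a4 b35 b36 a7
Rows 1 and 2 agree on D; apply D→E and equate their E entries.
Rows 1 and 3 agree on D; apply D→E and equate their E entries.
Rows 1 and 3 agree on E; apply E→F and equate their F entries.
No row becomes fully distinguished — the join is lossy.

No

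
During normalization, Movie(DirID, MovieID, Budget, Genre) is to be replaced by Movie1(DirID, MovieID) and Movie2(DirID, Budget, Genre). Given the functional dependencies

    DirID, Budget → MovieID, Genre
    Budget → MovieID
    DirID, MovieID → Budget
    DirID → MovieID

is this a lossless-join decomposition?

Common attributes: Movie1 ∩ Movie2 = {DirID}.
Closure of {DirID}: DirID → MovieID applies, adding MovieID; DirID, MovieID → Budget applies, adding Budget; DirID, Budget → MovieID, Genre applies, adding Genre. So (DirID)⁺ = {DirID, MovieID, Budget, Genre}.
This closure contains every attribute of Movie1, so Movie1 ∩ Movie2 → Movie1. The join is lossless.

Yes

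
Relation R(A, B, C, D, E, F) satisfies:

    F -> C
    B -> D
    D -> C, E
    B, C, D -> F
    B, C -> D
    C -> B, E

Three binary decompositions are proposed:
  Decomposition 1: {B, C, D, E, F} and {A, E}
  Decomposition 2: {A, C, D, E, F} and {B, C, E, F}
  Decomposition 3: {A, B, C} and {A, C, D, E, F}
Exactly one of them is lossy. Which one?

Decomposition 1: common = {E}, closure = {E} → lossy.
Decomposition 2: common = {C, E, F}, closure = {B, C, D, E, F} → lossless.
Decomposition 3: common = {A, C}, closure = {A, B, C, D, E, F} → lossless.

Decomposition 1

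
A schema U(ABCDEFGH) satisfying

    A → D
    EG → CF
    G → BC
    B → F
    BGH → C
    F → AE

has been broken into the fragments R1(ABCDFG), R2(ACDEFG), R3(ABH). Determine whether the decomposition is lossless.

Chase test. Columns are ABCDEFGH; row i has aⱼ where attribute j ∈ Ri, else bᵢⱼ.
Initial tableau (one row per fragment):
  row 1: a1 a2 a3 a4 b15 a6 a7 b18
  row 2: a1 b22 a3 a4 a5 a6 a7 b28
  row 3: a1 a2 b33 b34 b35 b36 b37 a8
Rows 1 and 3 agree on A; apply A→D and equate their D entries.
Rows 1 and 2 agree on G; apply G→BC and equate their BC entries.
Rows 1 and 3 agree on B; apply B→F and equate their F entries.
Rows 1 and 2 agree on F; apply F→AE and equate their AE entries.
Rows 1 and 3 agree on F; apply F→AE and equate their AE entries.
No row becomes fully distinguished — the join is lossy.

No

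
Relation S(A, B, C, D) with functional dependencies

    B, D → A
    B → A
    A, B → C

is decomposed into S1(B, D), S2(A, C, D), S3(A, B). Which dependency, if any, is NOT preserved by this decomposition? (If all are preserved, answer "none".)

Check A, B → C: no single fragment contains all of {A, B, C}, and the restricted closure of {A, B} across the fragments never reaches {C}.
B, D → A is preserved.
B → A is preserved.

A, B → C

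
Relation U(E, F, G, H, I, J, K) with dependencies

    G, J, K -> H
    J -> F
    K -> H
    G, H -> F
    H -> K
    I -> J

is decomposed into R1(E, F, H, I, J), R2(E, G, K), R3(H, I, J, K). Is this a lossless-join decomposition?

No

Chase test. Columns are E, F, G, H, I, J, K; row i has aⱼ where attribute j ∈ Ri, else bᵢⱼ.
Initial tableau (one row per fragment):
  row 1: a1 a2 b13 a4 a5 a6 b17
  row 2: a1 b22 a3 b24 b25 b26 a7
  row 3: b31 b32 b33 a4 a5 a6 a7
Rows 1 and 3 agree on J; apply J→F and equate their F entries.
Rows 2 and 3 agree on K; apply K→H and equate their H entries.
Rows 1 and 2 agree on H; apply H→K and equate their K entries.
No row becomes fully distinguished — the join is lossy.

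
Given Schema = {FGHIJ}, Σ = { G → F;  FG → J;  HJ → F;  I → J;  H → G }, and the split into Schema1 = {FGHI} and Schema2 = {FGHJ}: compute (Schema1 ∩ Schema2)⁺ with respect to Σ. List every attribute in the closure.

Schema1 ∩ Schema2 = {FGH}.
FG → J applies, adding J
Closure: {FGHJ}.

FGHJ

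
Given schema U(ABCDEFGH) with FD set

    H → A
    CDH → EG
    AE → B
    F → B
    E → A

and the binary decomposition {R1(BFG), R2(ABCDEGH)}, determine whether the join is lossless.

No

Common attributes: R1 ∩ R2 = {BG}.
No dependency enlarges {BG}, so (BG)⁺ = {BG}.
The closure contains neither all of R1 = {BFG} nor all of R2 = {ABCDEGH}, so the common attributes are not a superkey of either fragment. The join is lossy.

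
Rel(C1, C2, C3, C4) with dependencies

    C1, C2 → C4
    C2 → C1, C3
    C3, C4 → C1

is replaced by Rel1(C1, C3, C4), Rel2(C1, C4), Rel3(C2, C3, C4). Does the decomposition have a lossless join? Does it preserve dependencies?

Lossless test (chase): Rows 1 and 3 agree on C3, C4; apply C3, C4→C1 and equate their C1 entries. Row 3 is now all distinguished symbols — the join is lossless.
Dependency preservation: C1, C2 → C4; C2 → C1, C3 are not contained in any single fragment, but the restricted closure of each left-hand side across the fragments still reaches the right-hand side; the remaining FDs each lie inside some fragment. All dependencies are preserved.

lossless and dependency-preserving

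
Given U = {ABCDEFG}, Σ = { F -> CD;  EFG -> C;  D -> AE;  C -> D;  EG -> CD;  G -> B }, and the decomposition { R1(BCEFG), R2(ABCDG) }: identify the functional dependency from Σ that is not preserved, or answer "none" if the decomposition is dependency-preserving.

Check D → AE: no single fragment contains all of {ADE}, and the restricted closure of {D} across the fragments never reaches {AE}.
F → CD is preserved.
EFG → C is preserved.
C → D is preserved.
EG → CD is preserved.
G → B is preserved.

D -> AE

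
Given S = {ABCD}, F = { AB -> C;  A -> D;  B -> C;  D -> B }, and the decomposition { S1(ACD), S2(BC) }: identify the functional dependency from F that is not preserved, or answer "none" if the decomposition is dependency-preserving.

D -> B

Check D → B: no single fragment contains all of {BD}, and the restricted closure of {D} across the fragments never reaches {B}.
AB → C is preserved.
A → D is preserved.
B → C is preserved.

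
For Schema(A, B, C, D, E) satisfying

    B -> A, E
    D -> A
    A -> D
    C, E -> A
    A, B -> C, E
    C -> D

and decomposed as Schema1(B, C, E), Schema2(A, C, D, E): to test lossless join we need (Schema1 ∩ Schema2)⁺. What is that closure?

A, C, D, E

Schema1 ∩ Schema2 = {C, E}.
C, E → A applies, adding A
C → D applies, adding D
Closure: {A, C, D, E}.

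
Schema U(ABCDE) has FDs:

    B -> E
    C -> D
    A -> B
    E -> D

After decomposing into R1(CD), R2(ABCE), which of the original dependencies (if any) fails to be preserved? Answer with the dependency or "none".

Check E → D: no single fragment contains all of {DE}, and the restricted closure of {E} across the fragments never reaches {D}.
B → E is preserved.
C → D is preserved.
A → B is preserved.

E -> D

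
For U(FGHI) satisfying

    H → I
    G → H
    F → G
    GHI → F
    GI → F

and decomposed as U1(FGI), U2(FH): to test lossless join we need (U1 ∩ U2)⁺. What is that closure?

U1 ∩ U2 = {F}.
F → G applies, adding G
G → H applies, adding H
H → I applies, adding I
Closure: {FGHI}.

FGHI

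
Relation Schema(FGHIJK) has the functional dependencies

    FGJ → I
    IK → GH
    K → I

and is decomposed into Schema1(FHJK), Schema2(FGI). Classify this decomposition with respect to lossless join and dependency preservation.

lossy and not dependency-preserving

Lossless test: (F)⁺ = {F}, which is a superkey of neither fragment — lossy.
Dependency preservation: the restricted closure of {FGJ} across the fragments never reaches {I}, so FGJ → I cannot be enforced without a join — not preserved.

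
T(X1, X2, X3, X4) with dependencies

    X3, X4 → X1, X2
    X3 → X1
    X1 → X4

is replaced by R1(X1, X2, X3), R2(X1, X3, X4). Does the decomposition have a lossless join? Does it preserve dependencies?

lossless and dependency-preserving

Lossless test: (X1, X3)⁺ = {X1, X2, X3, X4}, which contains all of one fragment — lossless.
Dependency preservation: X3, X4 → X1, X2 is not contained in any single fragment, but the restricted closure of its left-hand side across the fragments still reaches the right-hand side; the remaining FDs each lie inside some fragment. All dependencies are preserved.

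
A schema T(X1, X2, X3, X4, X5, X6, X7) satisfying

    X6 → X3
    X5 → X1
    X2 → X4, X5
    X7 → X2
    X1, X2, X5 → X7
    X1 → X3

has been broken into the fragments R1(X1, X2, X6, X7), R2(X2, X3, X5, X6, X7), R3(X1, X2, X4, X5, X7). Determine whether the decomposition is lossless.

Chase test. Columns are X1, X2, X3, X4, X5, X6, X7; row i has aⱼ where attribute j ∈ Ri, else bᵢⱼ.
Initial tableau (one row per fragment):
  row 1: a1 a2 b13 b14 b15 a6 a7
  row 2: b21 a2 a3 b24 a5 a6 a7
  row 3: a1 a2 b33 a4 a5 b36 a7
Rows 1 and 2 agree on X6; apply X6→X3 and equate their X3 entries.
Rows 2 and 3 agree on X5; apply X5→X1 and equate their X1 entries.
Rows 1 and 2 agree on X2; apply X2→X4, X5 and equate their X4, X5 entries.
Rows 1 and 3 agree on X2; apply X2→X4, X5 and equate their X4, X5 entries.
Rows 1 and 3 agree on X1; apply X1→X3 and equate their X3 entries.
Row 1 is now all distinguished symbols — the join is lossless.

Yes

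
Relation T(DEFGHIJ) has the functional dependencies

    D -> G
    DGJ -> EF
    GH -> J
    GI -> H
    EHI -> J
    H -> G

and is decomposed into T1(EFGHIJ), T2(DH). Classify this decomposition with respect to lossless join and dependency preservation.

lossy and not dependency-preserving

Lossless test: (H)⁺ = {GHJ}, which is a superkey of neither fragment — lossy.
Dependency preservation: the restricted closure of {D} across the fragments never reaches {G}, so D → G cannot be enforced without a join — not preserved.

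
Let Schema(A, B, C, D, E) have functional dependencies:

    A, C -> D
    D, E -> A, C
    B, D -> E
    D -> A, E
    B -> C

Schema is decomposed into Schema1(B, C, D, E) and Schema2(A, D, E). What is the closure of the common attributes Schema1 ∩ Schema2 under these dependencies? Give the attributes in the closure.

Schema1 ∩ Schema2 = {D, E}.
D, E → A, C applies, adding A, C
Closure: {A, C, D, E}.

A, C, D, E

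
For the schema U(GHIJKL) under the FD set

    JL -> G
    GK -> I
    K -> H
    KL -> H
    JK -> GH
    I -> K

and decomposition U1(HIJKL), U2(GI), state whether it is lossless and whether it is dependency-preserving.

lossy and not dependency-preserving

Lossless test: (I)⁺ = {HIK}, which is a superkey of neither fragment — lossy.
Dependency preservation: the restricted closure of {JL} across the fragments never reaches {G}, so JL → G cannot be enforced without a join — not preserved.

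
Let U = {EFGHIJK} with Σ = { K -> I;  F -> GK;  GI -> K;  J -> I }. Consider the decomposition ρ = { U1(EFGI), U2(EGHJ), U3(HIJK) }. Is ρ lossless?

No

Chase test. Columns are EFGHIJK; row i has aⱼ where attribute j ∈ Ui, else bᵢⱼ.
Initial tableau (one row per fragment):
  row 1: a1 a2 a3 b14 a5 b16 b17
  row 2: a1 b22 a3 a4 b25 a6 b27
  row 3: b31 b32 b33 a4 a5 a6 a7
Rows 2 and 3 agree on J; apply J→I and equate their I entries.
Rows 1 and 2 agree on GI; apply GI→K and equate their K entries.
No row becomes fully distinguished — the join is lossy.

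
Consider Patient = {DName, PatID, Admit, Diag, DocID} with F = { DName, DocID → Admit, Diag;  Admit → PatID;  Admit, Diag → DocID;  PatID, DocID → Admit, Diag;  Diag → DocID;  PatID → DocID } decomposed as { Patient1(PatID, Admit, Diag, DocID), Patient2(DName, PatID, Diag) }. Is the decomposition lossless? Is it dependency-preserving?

Lossless test: (PatID, Diag)⁺ = {PatID, Admit, Diag, DocID}, which contains all of one fragment — lossless.
Dependency preservation: the restricted closure of {DName, DocID} across the fragments never reaches {Admit, Diag}, so DName, DocID → Admit, Diag cannot be enforced without a join — not preserved.

lossless but not dependency-preserving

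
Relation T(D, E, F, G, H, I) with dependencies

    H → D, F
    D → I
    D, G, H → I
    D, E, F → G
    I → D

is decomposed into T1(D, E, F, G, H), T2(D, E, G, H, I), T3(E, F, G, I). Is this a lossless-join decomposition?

Chase test. Columns are D, E, F, G, H, I; row i has aⱼ where attribute j ∈ Ti, else bᵢⱼ.
Initial tableau (one row per fragment):
  row 1: a1 a2 a3 a4 a5 b16
  row 2: a1 a2 b23 a4 a5 a6
  row 3: b31 a2 a3 a4 b35 a6
Rows 1 and 2 agree on H; apply H→D, F and equate their D, F entries.
Rows 1 and 2 agree on D; apply D→I and equate their I entries.
Rows 1 and 3 agree on I; apply I→D and equate their D entries.
Row 1 is now all distinguished symbols — the join is lossless.

Yes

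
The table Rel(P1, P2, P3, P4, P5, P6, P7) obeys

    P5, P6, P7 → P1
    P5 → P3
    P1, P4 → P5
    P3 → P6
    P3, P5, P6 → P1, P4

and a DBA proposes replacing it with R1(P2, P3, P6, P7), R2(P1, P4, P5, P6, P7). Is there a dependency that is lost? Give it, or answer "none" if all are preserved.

P5 → P3

Check P5 → P3: no single fragment contains all of {P3, P5}, and the restricted closure of {P5} across the fragments never reaches {P3}.
P5, P6, P7 → P1 is preserved.
P1, P4 → P5 is preserved.
P3 → P6 is preserved.
P3, P5, P6 → P1, P4 is preserved.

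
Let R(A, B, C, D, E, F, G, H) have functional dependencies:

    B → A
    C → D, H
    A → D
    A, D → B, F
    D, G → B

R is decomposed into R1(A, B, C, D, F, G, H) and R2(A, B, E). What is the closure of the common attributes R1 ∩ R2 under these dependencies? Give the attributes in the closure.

R1 ∩ R2 = {A, B}.
A → D applies, adding D
A, D → B, F applies, adding F
Closure: {A, B, D, F}.

A, B, D, F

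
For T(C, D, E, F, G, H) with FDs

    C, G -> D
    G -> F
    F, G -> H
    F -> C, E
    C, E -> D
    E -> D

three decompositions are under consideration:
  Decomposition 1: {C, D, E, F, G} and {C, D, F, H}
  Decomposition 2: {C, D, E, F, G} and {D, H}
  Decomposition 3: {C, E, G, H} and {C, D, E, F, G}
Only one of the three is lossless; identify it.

Decomposition 1: common = {C, D, F}, closure = {C, D, E, F} → lossy.
Decomposition 2: common = {D}, closure = {D} → lossy.
Decomposition 3: common = {C, E, G}, closure = {C, D, E, F, G, H} → lossless.

Decomposition 3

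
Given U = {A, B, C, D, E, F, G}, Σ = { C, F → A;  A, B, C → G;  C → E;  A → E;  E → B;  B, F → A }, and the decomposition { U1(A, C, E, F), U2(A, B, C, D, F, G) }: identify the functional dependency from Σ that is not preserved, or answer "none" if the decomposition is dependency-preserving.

E → B

Check E → B: no single fragment contains all of {B, E}, and the restricted closure of {E} across the fragments never reaches {B}.
C, F → A is preserved.
A, B, C → G is preserved.
C → E is preserved.
A → E is preserved.
B, F → A is preserved.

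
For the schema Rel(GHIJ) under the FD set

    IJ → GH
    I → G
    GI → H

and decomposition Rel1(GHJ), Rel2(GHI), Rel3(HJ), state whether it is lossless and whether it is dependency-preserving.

lossy but dependency-preserving

Lossless test (chase): applying each FD to every pair of rows produces no changes in the tableau, so no row becomes fully distinguished — the join is lossy.
Dependency preservation: IJ → GH is not contained in any single fragment, but the restricted closure of its left-hand side across the fragments still reaches the right-hand side; the remaining FDs each lie inside some fragment. All dependencies are preserved.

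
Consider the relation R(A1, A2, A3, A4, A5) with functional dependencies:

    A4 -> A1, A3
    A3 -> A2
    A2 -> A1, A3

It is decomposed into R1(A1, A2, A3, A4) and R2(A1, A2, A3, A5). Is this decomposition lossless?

Common attributes: R1 ∩ R2 = {A1, A2, A3}.
No dependency enlarges {A1, A2, A3}, so (A1, A2, A3)⁺ = {A1, A2, A3}.
The closure contains neither all of R1 = {A1, A2, A3, A4} nor all of R2 = {A1, A2, A3, A5}, so the common attributes are not a superkey of either fragment. The join is lossy.

No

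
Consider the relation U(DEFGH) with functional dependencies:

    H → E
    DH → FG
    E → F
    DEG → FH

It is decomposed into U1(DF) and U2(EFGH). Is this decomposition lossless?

Common attributes: U1 ∩ U2 = {F}.
No dependency enlarges {F}, so (F)⁺ = {F}.
The closure contains neither all of U1 = {DF} nor all of U2 = {EFGH}, so the common attributes are not a superkey of either fragment. The join is lossy.

No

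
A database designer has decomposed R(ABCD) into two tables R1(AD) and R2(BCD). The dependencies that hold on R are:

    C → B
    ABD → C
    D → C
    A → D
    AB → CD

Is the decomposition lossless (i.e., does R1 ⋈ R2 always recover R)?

Yes

Common attributes: R1 ∩ R2 = {D}.
Closure of {D}: D → C applies, adding C; C → B applies, adding B. So (D)⁺ = {BCD}.
This closure contains every attribute of R2, so R1 ∩ R2 → R2. The join is lossless.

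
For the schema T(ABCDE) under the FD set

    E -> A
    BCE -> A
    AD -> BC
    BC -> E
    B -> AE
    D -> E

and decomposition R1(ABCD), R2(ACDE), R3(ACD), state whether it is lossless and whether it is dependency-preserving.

lossless but not dependency-preserving

Lossless test (chase): Rows 1 and 2 agree on AD; apply AD→BC and equate their BC entries. Rows 1 and 3 agree on AD; apply AD→BC and equate their BC entries. Rows 1 and 2 agree on BC; apply BC→E and equate their E entries. Rows 1 and 3 agree on BC; apply BC→E and equate their E entries. Row 1 is now all distinguished symbols — the join is lossless.
Dependency preservation: the restricted closure of {BC} across the fragments never reaches {E}, so BC → E cannot be enforced without a join — not preserved.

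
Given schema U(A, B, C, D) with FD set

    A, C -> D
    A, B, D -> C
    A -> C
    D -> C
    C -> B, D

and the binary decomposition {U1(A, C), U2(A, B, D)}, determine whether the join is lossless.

Yes

Common attributes: U1 ∩ U2 = {A}.
Closure of {A}: A → C applies, adding C; C → B, D applies, adding B, D. So (A)⁺ = {A, B, C, D}.
This closure contains every attribute of U1, so U1 ∩ U2 → U1. The join is lossless.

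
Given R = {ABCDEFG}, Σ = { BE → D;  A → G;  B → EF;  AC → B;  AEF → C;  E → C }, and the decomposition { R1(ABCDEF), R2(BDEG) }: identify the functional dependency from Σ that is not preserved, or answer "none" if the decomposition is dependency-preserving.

A → G

Check A → G: no single fragment contains all of {AG}, and the restricted closure of {A} across the fragments never reaches {G}.
BE → D is preserved.
B → EF is preserved.
AC → B is preserved.
AEF → C is preserved.
E → C is preserved.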